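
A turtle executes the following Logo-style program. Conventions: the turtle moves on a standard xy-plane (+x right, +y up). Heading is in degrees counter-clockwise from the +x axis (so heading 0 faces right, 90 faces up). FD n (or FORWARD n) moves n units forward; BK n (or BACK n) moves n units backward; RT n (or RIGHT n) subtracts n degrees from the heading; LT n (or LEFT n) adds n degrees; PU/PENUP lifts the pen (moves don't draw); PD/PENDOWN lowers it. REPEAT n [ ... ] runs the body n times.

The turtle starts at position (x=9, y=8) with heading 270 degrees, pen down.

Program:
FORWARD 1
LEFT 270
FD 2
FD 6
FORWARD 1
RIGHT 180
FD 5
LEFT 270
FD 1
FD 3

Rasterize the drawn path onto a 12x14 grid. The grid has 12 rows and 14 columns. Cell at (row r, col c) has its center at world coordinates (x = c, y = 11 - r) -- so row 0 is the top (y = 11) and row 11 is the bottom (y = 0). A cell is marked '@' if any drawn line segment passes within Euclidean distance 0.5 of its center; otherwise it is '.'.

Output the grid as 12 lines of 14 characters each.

Answer: ..............
..............
..............
.........@....
@@@@@@@@@@....
.....@........
.....@........
.....@........
.....@........
..............
..............
..............

Derivation:
Segment 0: (9,8) -> (9,7)
Segment 1: (9,7) -> (7,7)
Segment 2: (7,7) -> (1,7)
Segment 3: (1,7) -> (0,7)
Segment 4: (0,7) -> (5,7)
Segment 5: (5,7) -> (5,6)
Segment 6: (5,6) -> (5,3)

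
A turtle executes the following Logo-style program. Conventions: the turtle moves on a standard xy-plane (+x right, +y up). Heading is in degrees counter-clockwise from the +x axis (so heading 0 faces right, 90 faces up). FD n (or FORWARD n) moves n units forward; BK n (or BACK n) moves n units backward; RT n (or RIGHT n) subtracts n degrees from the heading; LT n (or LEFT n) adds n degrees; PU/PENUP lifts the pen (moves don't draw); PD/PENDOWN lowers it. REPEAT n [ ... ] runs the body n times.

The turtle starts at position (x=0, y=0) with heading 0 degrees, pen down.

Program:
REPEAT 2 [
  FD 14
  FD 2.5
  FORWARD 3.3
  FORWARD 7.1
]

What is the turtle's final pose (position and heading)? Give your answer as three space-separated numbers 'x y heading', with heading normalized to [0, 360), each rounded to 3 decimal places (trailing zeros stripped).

Answer: 53.8 0 0

Derivation:
Executing turtle program step by step:
Start: pos=(0,0), heading=0, pen down
REPEAT 2 [
  -- iteration 1/2 --
  FD 14: (0,0) -> (14,0) [heading=0, draw]
  FD 2.5: (14,0) -> (16.5,0) [heading=0, draw]
  FD 3.3: (16.5,0) -> (19.8,0) [heading=0, draw]
  FD 7.1: (19.8,0) -> (26.9,0) [heading=0, draw]
  -- iteration 2/2 --
  FD 14: (26.9,0) -> (40.9,0) [heading=0, draw]
  FD 2.5: (40.9,0) -> (43.4,0) [heading=0, draw]
  FD 3.3: (43.4,0) -> (46.7,0) [heading=0, draw]
  FD 7.1: (46.7,0) -> (53.8,0) [heading=0, draw]
]
Final: pos=(53.8,0), heading=0, 8 segment(s) drawn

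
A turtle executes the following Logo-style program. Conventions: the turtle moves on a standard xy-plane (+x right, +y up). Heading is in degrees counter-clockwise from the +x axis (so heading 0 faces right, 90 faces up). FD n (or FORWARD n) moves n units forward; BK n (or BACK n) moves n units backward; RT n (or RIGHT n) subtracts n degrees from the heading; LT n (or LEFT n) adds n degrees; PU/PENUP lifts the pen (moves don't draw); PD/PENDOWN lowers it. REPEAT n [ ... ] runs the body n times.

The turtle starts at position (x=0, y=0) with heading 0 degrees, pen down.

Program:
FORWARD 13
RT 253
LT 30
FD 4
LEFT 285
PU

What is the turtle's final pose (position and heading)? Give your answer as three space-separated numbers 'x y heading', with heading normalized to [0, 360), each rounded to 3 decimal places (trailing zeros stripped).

Executing turtle program step by step:
Start: pos=(0,0), heading=0, pen down
FD 13: (0,0) -> (13,0) [heading=0, draw]
RT 253: heading 0 -> 107
LT 30: heading 107 -> 137
FD 4: (13,0) -> (10.075,2.728) [heading=137, draw]
LT 285: heading 137 -> 62
PU: pen up
Final: pos=(10.075,2.728), heading=62, 2 segment(s) drawn

Answer: 10.075 2.728 62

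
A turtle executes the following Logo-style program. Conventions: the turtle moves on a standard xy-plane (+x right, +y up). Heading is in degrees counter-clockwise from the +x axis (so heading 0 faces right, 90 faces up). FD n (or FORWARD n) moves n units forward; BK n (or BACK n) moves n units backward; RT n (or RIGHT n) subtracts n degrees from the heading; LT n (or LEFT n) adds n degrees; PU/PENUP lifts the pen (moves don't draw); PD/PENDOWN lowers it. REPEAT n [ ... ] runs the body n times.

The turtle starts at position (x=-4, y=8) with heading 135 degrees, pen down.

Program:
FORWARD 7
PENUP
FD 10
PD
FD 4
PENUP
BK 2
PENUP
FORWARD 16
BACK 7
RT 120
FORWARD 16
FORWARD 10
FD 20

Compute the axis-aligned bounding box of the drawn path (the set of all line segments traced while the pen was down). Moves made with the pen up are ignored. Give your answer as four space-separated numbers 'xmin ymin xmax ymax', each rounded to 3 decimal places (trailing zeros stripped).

Executing turtle program step by step:
Start: pos=(-4,8), heading=135, pen down
FD 7: (-4,8) -> (-8.95,12.95) [heading=135, draw]
PU: pen up
FD 10: (-8.95,12.95) -> (-16.021,20.021) [heading=135, move]
PD: pen down
FD 4: (-16.021,20.021) -> (-18.849,22.849) [heading=135, draw]
PU: pen up
BK 2: (-18.849,22.849) -> (-17.435,21.435) [heading=135, move]
PU: pen up
FD 16: (-17.435,21.435) -> (-28.749,32.749) [heading=135, move]
BK 7: (-28.749,32.749) -> (-23.799,27.799) [heading=135, move]
RT 120: heading 135 -> 15
FD 16: (-23.799,27.799) -> (-8.344,31.94) [heading=15, move]
FD 10: (-8.344,31.94) -> (1.315,34.528) [heading=15, move]
FD 20: (1.315,34.528) -> (20.634,39.705) [heading=15, move]
Final: pos=(20.634,39.705), heading=15, 2 segment(s) drawn

Segment endpoints: x in {-18.849, -16.021, -8.95, -4}, y in {8, 12.95, 20.021, 22.849}
xmin=-18.849, ymin=8, xmax=-4, ymax=22.849

Answer: -18.849 8 -4 22.849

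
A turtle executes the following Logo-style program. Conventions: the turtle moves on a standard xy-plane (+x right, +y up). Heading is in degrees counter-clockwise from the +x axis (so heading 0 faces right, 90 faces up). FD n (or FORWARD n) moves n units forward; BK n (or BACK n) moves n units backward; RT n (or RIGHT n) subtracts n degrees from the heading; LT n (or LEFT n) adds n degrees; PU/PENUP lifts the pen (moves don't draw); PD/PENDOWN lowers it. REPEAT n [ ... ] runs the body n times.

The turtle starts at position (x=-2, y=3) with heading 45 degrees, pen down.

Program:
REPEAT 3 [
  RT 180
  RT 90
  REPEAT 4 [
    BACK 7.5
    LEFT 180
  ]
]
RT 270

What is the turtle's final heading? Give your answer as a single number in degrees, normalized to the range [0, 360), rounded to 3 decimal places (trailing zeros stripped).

Executing turtle program step by step:
Start: pos=(-2,3), heading=45, pen down
REPEAT 3 [
  -- iteration 1/3 --
  RT 180: heading 45 -> 225
  RT 90: heading 225 -> 135
  REPEAT 4 [
    -- iteration 1/4 --
    BK 7.5: (-2,3) -> (3.303,-2.303) [heading=135, draw]
    LT 180: heading 135 -> 315
    -- iteration 2/4 --
    BK 7.5: (3.303,-2.303) -> (-2,3) [heading=315, draw]
    LT 180: heading 315 -> 135
    -- iteration 3/4 --
    BK 7.5: (-2,3) -> (3.303,-2.303) [heading=135, draw]
    LT 180: heading 135 -> 315
    -- iteration 4/4 --
    BK 7.5: (3.303,-2.303) -> (-2,3) [heading=315, draw]
    LT 180: heading 315 -> 135
  ]
  -- iteration 2/3 --
  RT 180: heading 135 -> 315
  RT 90: heading 315 -> 225
  REPEAT 4 [
    -- iteration 1/4 --
    BK 7.5: (-2,3) -> (3.303,8.303) [heading=225, draw]
    LT 180: heading 225 -> 45
    -- iteration 2/4 --
    BK 7.5: (3.303,8.303) -> (-2,3) [heading=45, draw]
    LT 180: heading 45 -> 225
    -- iteration 3/4 --
    BK 7.5: (-2,3) -> (3.303,8.303) [heading=225, draw]
    LT 180: heading 225 -> 45
    -- iteration 4/4 --
    BK 7.5: (3.303,8.303) -> (-2,3) [heading=45, draw]
    LT 180: heading 45 -> 225
  ]
  -- iteration 3/3 --
  RT 180: heading 225 -> 45
  RT 90: heading 45 -> 315
  REPEAT 4 [
    -- iteration 1/4 --
    BK 7.5: (-2,3) -> (-7.303,8.303) [heading=315, draw]
    LT 180: heading 315 -> 135
    -- iteration 2/4 --
    BK 7.5: (-7.303,8.303) -> (-2,3) [heading=135, draw]
    LT 180: heading 135 -> 315
    -- iteration 3/4 --
    BK 7.5: (-2,3) -> (-7.303,8.303) [heading=315, draw]
    LT 180: heading 315 -> 135
    -- iteration 4/4 --
    BK 7.5: (-7.303,8.303) -> (-2,3) [heading=135, draw]
    LT 180: heading 135 -> 315
  ]
]
RT 270: heading 315 -> 45
Final: pos=(-2,3), heading=45, 12 segment(s) drawn

Answer: 45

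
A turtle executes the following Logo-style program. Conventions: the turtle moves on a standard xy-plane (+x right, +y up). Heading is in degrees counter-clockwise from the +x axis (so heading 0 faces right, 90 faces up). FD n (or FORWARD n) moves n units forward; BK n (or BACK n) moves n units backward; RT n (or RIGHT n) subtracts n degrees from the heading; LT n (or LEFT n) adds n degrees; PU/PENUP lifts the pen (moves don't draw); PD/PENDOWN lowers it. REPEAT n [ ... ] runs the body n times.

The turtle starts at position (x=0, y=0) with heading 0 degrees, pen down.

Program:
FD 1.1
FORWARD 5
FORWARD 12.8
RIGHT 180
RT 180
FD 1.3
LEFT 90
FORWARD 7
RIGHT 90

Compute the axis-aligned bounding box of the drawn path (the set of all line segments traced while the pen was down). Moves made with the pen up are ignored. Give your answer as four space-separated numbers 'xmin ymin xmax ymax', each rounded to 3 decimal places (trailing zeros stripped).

Answer: 0 0 20.2 7

Derivation:
Executing turtle program step by step:
Start: pos=(0,0), heading=0, pen down
FD 1.1: (0,0) -> (1.1,0) [heading=0, draw]
FD 5: (1.1,0) -> (6.1,0) [heading=0, draw]
FD 12.8: (6.1,0) -> (18.9,0) [heading=0, draw]
RT 180: heading 0 -> 180
RT 180: heading 180 -> 0
FD 1.3: (18.9,0) -> (20.2,0) [heading=0, draw]
LT 90: heading 0 -> 90
FD 7: (20.2,0) -> (20.2,7) [heading=90, draw]
RT 90: heading 90 -> 0
Final: pos=(20.2,7), heading=0, 5 segment(s) drawn

Segment endpoints: x in {0, 1.1, 6.1, 18.9, 20.2}, y in {0, 0, 7}
xmin=0, ymin=0, xmax=20.2, ymax=7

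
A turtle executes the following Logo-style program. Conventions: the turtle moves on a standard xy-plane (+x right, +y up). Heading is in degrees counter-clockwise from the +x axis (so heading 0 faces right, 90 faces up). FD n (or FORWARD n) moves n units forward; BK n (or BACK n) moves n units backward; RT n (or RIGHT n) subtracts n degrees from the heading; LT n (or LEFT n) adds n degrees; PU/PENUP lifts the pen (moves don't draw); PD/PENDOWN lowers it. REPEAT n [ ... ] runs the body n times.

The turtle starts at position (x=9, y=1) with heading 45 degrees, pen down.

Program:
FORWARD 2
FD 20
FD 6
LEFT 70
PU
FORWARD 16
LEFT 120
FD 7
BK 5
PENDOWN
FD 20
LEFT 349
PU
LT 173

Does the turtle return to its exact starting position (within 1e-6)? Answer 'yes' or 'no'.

Executing turtle program step by step:
Start: pos=(9,1), heading=45, pen down
FD 2: (9,1) -> (10.414,2.414) [heading=45, draw]
FD 20: (10.414,2.414) -> (24.556,16.556) [heading=45, draw]
FD 6: (24.556,16.556) -> (28.799,20.799) [heading=45, draw]
LT 70: heading 45 -> 115
PU: pen up
FD 16: (28.799,20.799) -> (22.037,35.3) [heading=115, move]
LT 120: heading 115 -> 235
FD 7: (22.037,35.3) -> (18.022,29.566) [heading=235, move]
BK 5: (18.022,29.566) -> (20.89,33.662) [heading=235, move]
PD: pen down
FD 20: (20.89,33.662) -> (9.418,17.279) [heading=235, draw]
LT 349: heading 235 -> 224
PU: pen up
LT 173: heading 224 -> 37
Final: pos=(9.418,17.279), heading=37, 4 segment(s) drawn

Start position: (9, 1)
Final position: (9.418, 17.279)
Distance = 16.284; >= 1e-6 -> NOT closed

Answer: no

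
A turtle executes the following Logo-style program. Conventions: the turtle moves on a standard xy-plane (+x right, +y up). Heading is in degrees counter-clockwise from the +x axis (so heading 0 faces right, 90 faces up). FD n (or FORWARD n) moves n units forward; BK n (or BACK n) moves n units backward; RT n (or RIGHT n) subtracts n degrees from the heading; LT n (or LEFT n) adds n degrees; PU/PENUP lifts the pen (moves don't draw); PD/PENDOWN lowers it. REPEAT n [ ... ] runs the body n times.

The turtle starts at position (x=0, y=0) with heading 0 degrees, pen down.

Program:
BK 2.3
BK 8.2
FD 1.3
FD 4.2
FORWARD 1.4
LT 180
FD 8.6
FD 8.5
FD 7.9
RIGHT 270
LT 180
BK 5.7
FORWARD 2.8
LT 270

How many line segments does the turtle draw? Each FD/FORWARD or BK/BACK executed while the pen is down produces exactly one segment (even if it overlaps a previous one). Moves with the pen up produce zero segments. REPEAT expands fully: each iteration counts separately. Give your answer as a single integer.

Executing turtle program step by step:
Start: pos=(0,0), heading=0, pen down
BK 2.3: (0,0) -> (-2.3,0) [heading=0, draw]
BK 8.2: (-2.3,0) -> (-10.5,0) [heading=0, draw]
FD 1.3: (-10.5,0) -> (-9.2,0) [heading=0, draw]
FD 4.2: (-9.2,0) -> (-5,0) [heading=0, draw]
FD 1.4: (-5,0) -> (-3.6,0) [heading=0, draw]
LT 180: heading 0 -> 180
FD 8.6: (-3.6,0) -> (-12.2,0) [heading=180, draw]
FD 8.5: (-12.2,0) -> (-20.7,0) [heading=180, draw]
FD 7.9: (-20.7,0) -> (-28.6,0) [heading=180, draw]
RT 270: heading 180 -> 270
LT 180: heading 270 -> 90
BK 5.7: (-28.6,0) -> (-28.6,-5.7) [heading=90, draw]
FD 2.8: (-28.6,-5.7) -> (-28.6,-2.9) [heading=90, draw]
LT 270: heading 90 -> 0
Final: pos=(-28.6,-2.9), heading=0, 10 segment(s) drawn
Segments drawn: 10

Answer: 10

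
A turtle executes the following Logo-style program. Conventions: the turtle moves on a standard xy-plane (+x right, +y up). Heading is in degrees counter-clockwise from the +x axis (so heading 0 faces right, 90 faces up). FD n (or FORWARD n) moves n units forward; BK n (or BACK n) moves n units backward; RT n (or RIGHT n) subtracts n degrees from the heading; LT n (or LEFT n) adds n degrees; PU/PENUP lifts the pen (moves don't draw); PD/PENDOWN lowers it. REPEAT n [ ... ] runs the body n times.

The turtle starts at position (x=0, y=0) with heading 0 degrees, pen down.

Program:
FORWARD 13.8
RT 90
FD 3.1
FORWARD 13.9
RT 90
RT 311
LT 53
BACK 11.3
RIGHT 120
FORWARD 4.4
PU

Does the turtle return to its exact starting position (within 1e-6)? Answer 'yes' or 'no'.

Answer: no

Derivation:
Executing turtle program step by step:
Start: pos=(0,0), heading=0, pen down
FD 13.8: (0,0) -> (13.8,0) [heading=0, draw]
RT 90: heading 0 -> 270
FD 3.1: (13.8,0) -> (13.8,-3.1) [heading=270, draw]
FD 13.9: (13.8,-3.1) -> (13.8,-17) [heading=270, draw]
RT 90: heading 270 -> 180
RT 311: heading 180 -> 229
LT 53: heading 229 -> 282
BK 11.3: (13.8,-17) -> (11.451,-5.947) [heading=282, draw]
RT 120: heading 282 -> 162
FD 4.4: (11.451,-5.947) -> (7.266,-4.587) [heading=162, draw]
PU: pen up
Final: pos=(7.266,-4.587), heading=162, 5 segment(s) drawn

Start position: (0, 0)
Final position: (7.266, -4.587)
Distance = 8.593; >= 1e-6 -> NOT closed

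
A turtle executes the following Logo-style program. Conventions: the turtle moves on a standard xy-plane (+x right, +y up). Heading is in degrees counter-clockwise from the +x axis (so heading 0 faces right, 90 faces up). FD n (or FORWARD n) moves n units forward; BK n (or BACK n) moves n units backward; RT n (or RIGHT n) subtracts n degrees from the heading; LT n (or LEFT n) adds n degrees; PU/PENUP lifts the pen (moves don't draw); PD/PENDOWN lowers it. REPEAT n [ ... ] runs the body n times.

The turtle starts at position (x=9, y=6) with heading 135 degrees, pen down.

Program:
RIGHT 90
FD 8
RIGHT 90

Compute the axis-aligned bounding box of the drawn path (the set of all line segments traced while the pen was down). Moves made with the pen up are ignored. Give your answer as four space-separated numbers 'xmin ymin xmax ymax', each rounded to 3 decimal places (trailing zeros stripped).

Answer: 9 6 14.657 11.657

Derivation:
Executing turtle program step by step:
Start: pos=(9,6), heading=135, pen down
RT 90: heading 135 -> 45
FD 8: (9,6) -> (14.657,11.657) [heading=45, draw]
RT 90: heading 45 -> 315
Final: pos=(14.657,11.657), heading=315, 1 segment(s) drawn

Segment endpoints: x in {9, 14.657}, y in {6, 11.657}
xmin=9, ymin=6, xmax=14.657, ymax=11.657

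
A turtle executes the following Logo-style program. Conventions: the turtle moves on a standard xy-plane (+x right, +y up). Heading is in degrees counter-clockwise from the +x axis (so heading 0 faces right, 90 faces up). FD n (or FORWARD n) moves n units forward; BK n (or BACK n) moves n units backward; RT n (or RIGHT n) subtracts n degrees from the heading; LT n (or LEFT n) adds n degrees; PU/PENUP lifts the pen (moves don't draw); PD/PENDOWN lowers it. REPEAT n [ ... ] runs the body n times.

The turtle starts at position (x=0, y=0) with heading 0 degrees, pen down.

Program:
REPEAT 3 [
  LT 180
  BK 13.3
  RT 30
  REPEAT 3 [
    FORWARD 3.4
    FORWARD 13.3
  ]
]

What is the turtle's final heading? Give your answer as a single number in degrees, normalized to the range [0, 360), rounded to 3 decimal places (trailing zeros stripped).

Answer: 90

Derivation:
Executing turtle program step by step:
Start: pos=(0,0), heading=0, pen down
REPEAT 3 [
  -- iteration 1/3 --
  LT 180: heading 0 -> 180
  BK 13.3: (0,0) -> (13.3,0) [heading=180, draw]
  RT 30: heading 180 -> 150
  REPEAT 3 [
    -- iteration 1/3 --
    FD 3.4: (13.3,0) -> (10.356,1.7) [heading=150, draw]
    FD 13.3: (10.356,1.7) -> (-1.163,8.35) [heading=150, draw]
    -- iteration 2/3 --
    FD 3.4: (-1.163,8.35) -> (-4.107,10.05) [heading=150, draw]
    FD 13.3: (-4.107,10.05) -> (-15.625,16.7) [heading=150, draw]
    -- iteration 3/3 --
    FD 3.4: (-15.625,16.7) -> (-18.57,18.4) [heading=150, draw]
    FD 13.3: (-18.57,18.4) -> (-30.088,25.05) [heading=150, draw]
  ]
  -- iteration 2/3 --
  LT 180: heading 150 -> 330
  BK 13.3: (-30.088,25.05) -> (-41.606,31.7) [heading=330, draw]
  RT 30: heading 330 -> 300
  REPEAT 3 [
    -- iteration 1/3 --
    FD 3.4: (-41.606,31.7) -> (-39.906,28.756) [heading=300, draw]
    FD 13.3: (-39.906,28.756) -> (-33.256,17.237) [heading=300, draw]
    -- iteration 2/3 --
    FD 3.4: (-33.256,17.237) -> (-31.556,14.293) [heading=300, draw]
    FD 13.3: (-31.556,14.293) -> (-24.906,2.775) [heading=300, draw]
    -- iteration 3/3 --
    FD 3.4: (-24.906,2.775) -> (-23.206,-0.17) [heading=300, draw]
    FD 13.3: (-23.206,-0.17) -> (-16.556,-11.688) [heading=300, draw]
  ]
  -- iteration 3/3 --
  LT 180: heading 300 -> 120
  BK 13.3: (-16.556,-11.688) -> (-9.906,-23.206) [heading=120, draw]
  RT 30: heading 120 -> 90
  REPEAT 3 [
    -- iteration 1/3 --
    FD 3.4: (-9.906,-23.206) -> (-9.906,-19.806) [heading=90, draw]
    FD 13.3: (-9.906,-19.806) -> (-9.906,-6.506) [heading=90, draw]
    -- iteration 2/3 --
    FD 3.4: (-9.906,-6.506) -> (-9.906,-3.106) [heading=90, draw]
    FD 13.3: (-9.906,-3.106) -> (-9.906,10.194) [heading=90, draw]
    -- iteration 3/3 --
    FD 3.4: (-9.906,10.194) -> (-9.906,13.594) [heading=90, draw]
    FD 13.3: (-9.906,13.594) -> (-9.906,26.894) [heading=90, draw]
  ]
]
Final: pos=(-9.906,26.894), heading=90, 21 segment(s) drawn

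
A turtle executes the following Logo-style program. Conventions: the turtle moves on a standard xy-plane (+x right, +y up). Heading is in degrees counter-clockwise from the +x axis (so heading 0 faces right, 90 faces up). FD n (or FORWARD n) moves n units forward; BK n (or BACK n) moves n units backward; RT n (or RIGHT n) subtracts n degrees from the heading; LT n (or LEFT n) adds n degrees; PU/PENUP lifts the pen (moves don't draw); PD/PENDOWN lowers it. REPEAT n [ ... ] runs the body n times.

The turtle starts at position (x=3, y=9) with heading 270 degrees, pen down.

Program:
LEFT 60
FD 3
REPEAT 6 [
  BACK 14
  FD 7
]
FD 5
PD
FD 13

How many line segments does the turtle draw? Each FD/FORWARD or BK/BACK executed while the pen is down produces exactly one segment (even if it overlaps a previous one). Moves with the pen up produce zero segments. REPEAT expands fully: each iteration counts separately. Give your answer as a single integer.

Answer: 15

Derivation:
Executing turtle program step by step:
Start: pos=(3,9), heading=270, pen down
LT 60: heading 270 -> 330
FD 3: (3,9) -> (5.598,7.5) [heading=330, draw]
REPEAT 6 [
  -- iteration 1/6 --
  BK 14: (5.598,7.5) -> (-6.526,14.5) [heading=330, draw]
  FD 7: (-6.526,14.5) -> (-0.464,11) [heading=330, draw]
  -- iteration 2/6 --
  BK 14: (-0.464,11) -> (-12.588,18) [heading=330, draw]
  FD 7: (-12.588,18) -> (-6.526,14.5) [heading=330, draw]
  -- iteration 3/6 --
  BK 14: (-6.526,14.5) -> (-18.651,21.5) [heading=330, draw]
  FD 7: (-18.651,21.5) -> (-12.588,18) [heading=330, draw]
  -- iteration 4/6 --
  BK 14: (-12.588,18) -> (-24.713,25) [heading=330, draw]
  FD 7: (-24.713,25) -> (-18.651,21.5) [heading=330, draw]
  -- iteration 5/6 --
  BK 14: (-18.651,21.5) -> (-30.775,28.5) [heading=330, draw]
  FD 7: (-30.775,28.5) -> (-24.713,25) [heading=330, draw]
  -- iteration 6/6 --
  BK 14: (-24.713,25) -> (-36.837,32) [heading=330, draw]
  FD 7: (-36.837,32) -> (-30.775,28.5) [heading=330, draw]
]
FD 5: (-30.775,28.5) -> (-26.445,26) [heading=330, draw]
PD: pen down
FD 13: (-26.445,26) -> (-15.187,19.5) [heading=330, draw]
Final: pos=(-15.187,19.5), heading=330, 15 segment(s) drawn
Segments drawn: 15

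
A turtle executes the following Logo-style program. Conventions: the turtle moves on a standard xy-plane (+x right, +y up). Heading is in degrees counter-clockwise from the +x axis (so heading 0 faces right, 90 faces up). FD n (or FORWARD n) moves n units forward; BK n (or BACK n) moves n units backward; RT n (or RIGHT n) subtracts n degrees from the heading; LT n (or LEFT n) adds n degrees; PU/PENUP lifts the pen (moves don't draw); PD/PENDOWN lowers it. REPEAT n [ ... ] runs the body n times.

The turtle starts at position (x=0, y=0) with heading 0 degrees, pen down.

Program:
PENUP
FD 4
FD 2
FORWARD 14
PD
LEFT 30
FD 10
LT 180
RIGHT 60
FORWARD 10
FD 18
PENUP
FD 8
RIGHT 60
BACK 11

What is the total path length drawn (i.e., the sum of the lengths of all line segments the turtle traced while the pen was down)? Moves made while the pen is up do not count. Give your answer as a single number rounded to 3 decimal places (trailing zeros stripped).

Answer: 38

Derivation:
Executing turtle program step by step:
Start: pos=(0,0), heading=0, pen down
PU: pen up
FD 4: (0,0) -> (4,0) [heading=0, move]
FD 2: (4,0) -> (6,0) [heading=0, move]
FD 14: (6,0) -> (20,0) [heading=0, move]
PD: pen down
LT 30: heading 0 -> 30
FD 10: (20,0) -> (28.66,5) [heading=30, draw]
LT 180: heading 30 -> 210
RT 60: heading 210 -> 150
FD 10: (28.66,5) -> (20,10) [heading=150, draw]
FD 18: (20,10) -> (4.412,19) [heading=150, draw]
PU: pen up
FD 8: (4.412,19) -> (-2.517,23) [heading=150, move]
RT 60: heading 150 -> 90
BK 11: (-2.517,23) -> (-2.517,12) [heading=90, move]
Final: pos=(-2.517,12), heading=90, 3 segment(s) drawn

Segment lengths:
  seg 1: (20,0) -> (28.66,5), length = 10
  seg 2: (28.66,5) -> (20,10), length = 10
  seg 3: (20,10) -> (4.412,19), length = 18
Total = 38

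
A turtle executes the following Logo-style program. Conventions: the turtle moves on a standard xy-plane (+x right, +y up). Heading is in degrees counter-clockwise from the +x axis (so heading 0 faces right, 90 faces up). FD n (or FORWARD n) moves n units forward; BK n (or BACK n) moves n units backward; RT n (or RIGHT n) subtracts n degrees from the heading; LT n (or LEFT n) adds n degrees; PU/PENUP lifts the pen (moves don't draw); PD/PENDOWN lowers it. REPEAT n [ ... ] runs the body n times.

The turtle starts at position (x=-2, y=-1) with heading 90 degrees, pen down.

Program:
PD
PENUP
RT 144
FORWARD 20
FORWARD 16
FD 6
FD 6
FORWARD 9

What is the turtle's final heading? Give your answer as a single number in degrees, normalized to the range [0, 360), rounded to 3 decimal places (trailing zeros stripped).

Answer: 306

Derivation:
Executing turtle program step by step:
Start: pos=(-2,-1), heading=90, pen down
PD: pen down
PU: pen up
RT 144: heading 90 -> 306
FD 20: (-2,-1) -> (9.756,-17.18) [heading=306, move]
FD 16: (9.756,-17.18) -> (19.16,-30.125) [heading=306, move]
FD 6: (19.16,-30.125) -> (22.687,-34.979) [heading=306, move]
FD 6: (22.687,-34.979) -> (26.214,-39.833) [heading=306, move]
FD 9: (26.214,-39.833) -> (31.504,-47.114) [heading=306, move]
Final: pos=(31.504,-47.114), heading=306, 0 segment(s) drawn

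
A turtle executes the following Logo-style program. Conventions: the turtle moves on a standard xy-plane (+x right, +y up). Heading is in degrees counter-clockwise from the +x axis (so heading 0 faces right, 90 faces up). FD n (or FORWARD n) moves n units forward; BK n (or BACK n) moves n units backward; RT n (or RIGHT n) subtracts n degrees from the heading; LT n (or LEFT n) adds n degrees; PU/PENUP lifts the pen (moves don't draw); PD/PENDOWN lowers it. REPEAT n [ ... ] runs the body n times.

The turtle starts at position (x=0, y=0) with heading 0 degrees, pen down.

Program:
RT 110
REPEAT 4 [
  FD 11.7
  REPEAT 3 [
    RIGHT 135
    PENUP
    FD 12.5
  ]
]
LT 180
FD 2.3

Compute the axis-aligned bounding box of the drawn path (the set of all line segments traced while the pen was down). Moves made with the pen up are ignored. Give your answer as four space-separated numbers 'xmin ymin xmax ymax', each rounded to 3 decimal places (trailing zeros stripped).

Executing turtle program step by step:
Start: pos=(0,0), heading=0, pen down
RT 110: heading 0 -> 250
REPEAT 4 [
  -- iteration 1/4 --
  FD 11.7: (0,0) -> (-4.002,-10.994) [heading=250, draw]
  REPEAT 3 [
    -- iteration 1/3 --
    RT 135: heading 250 -> 115
    PU: pen up
    FD 12.5: (-4.002,-10.994) -> (-9.284,0.334) [heading=115, move]
    -- iteration 2/3 --
    RT 135: heading 115 -> 340
    PU: pen up
    FD 12.5: (-9.284,0.334) -> (2.462,-3.941) [heading=340, move]
    -- iteration 3/3 --
    RT 135: heading 340 -> 205
    PU: pen up
    FD 12.5: (2.462,-3.941) -> (-8.867,-9.224) [heading=205, move]
  ]
  -- iteration 2/4 --
  FD 11.7: (-8.867,-9.224) -> (-19.471,-14.168) [heading=205, move]
  REPEAT 3 [
    -- iteration 1/3 --
    RT 135: heading 205 -> 70
    PU: pen up
    FD 12.5: (-19.471,-14.168) -> (-15.196,-2.422) [heading=70, move]
    -- iteration 2/3 --
    RT 135: heading 70 -> 295
    PU: pen up
    FD 12.5: (-15.196,-2.422) -> (-9.913,-13.751) [heading=295, move]
    -- iteration 3/3 --
    RT 135: heading 295 -> 160
    PU: pen up
    FD 12.5: (-9.913,-13.751) -> (-21.659,-9.476) [heading=160, move]
  ]
  -- iteration 3/4 --
  FD 11.7: (-21.659,-9.476) -> (-32.653,-5.474) [heading=160, move]
  REPEAT 3 [
    -- iteration 1/3 --
    RT 135: heading 160 -> 25
    PU: pen up
    FD 12.5: (-32.653,-5.474) -> (-21.325,-0.191) [heading=25, move]
    -- iteration 2/3 --
    RT 135: heading 25 -> 250
    PU: pen up
    FD 12.5: (-21.325,-0.191) -> (-25.6,-11.937) [heading=250, move]
    -- iteration 3/3 --
    RT 135: heading 250 -> 115
    PU: pen up
    FD 12.5: (-25.6,-11.937) -> (-30.883,-0.609) [heading=115, move]
  ]
  -- iteration 4/4 --
  FD 11.7: (-30.883,-0.609) -> (-35.827,9.995) [heading=115, move]
  REPEAT 3 [
    -- iteration 1/3 --
    RT 135: heading 115 -> 340
    PU: pen up
    FD 12.5: (-35.827,9.995) -> (-24.081,5.72) [heading=340, move]
    -- iteration 2/3 --
    RT 135: heading 340 -> 205
    PU: pen up
    FD 12.5: (-24.081,5.72) -> (-35.41,0.437) [heading=205, move]
    -- iteration 3/3 --
    RT 135: heading 205 -> 70
    PU: pen up
    FD 12.5: (-35.41,0.437) -> (-31.135,12.183) [heading=70, move]
  ]
]
LT 180: heading 70 -> 250
FD 2.3: (-31.135,12.183) -> (-31.921,10.022) [heading=250, move]
Final: pos=(-31.921,10.022), heading=250, 1 segment(s) drawn

Segment endpoints: x in {-4.002, 0}, y in {-10.994, 0}
xmin=-4.002, ymin=-10.994, xmax=0, ymax=0

Answer: -4.002 -10.994 0 0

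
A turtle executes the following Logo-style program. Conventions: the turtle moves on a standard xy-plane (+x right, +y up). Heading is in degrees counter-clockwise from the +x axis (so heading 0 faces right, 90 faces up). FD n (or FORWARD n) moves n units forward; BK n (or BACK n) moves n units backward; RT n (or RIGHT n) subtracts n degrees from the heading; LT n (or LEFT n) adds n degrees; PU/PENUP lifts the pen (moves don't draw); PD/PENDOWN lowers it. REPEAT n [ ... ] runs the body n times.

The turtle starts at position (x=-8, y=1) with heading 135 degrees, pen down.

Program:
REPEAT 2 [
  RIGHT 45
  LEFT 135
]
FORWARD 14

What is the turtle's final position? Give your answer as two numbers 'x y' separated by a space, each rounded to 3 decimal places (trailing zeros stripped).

Executing turtle program step by step:
Start: pos=(-8,1), heading=135, pen down
REPEAT 2 [
  -- iteration 1/2 --
  RT 45: heading 135 -> 90
  LT 135: heading 90 -> 225
  -- iteration 2/2 --
  RT 45: heading 225 -> 180
  LT 135: heading 180 -> 315
]
FD 14: (-8,1) -> (1.899,-8.899) [heading=315, draw]
Final: pos=(1.899,-8.899), heading=315, 1 segment(s) drawn

Answer: 1.899 -8.899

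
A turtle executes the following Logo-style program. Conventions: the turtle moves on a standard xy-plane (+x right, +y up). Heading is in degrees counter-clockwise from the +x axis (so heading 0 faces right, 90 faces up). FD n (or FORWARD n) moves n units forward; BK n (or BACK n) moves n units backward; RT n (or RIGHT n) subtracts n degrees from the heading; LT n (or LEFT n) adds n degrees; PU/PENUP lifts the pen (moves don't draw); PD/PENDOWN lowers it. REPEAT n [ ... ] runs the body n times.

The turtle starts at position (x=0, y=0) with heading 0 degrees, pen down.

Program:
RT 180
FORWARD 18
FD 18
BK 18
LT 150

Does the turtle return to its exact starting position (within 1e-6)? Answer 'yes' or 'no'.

Executing turtle program step by step:
Start: pos=(0,0), heading=0, pen down
RT 180: heading 0 -> 180
FD 18: (0,0) -> (-18,0) [heading=180, draw]
FD 18: (-18,0) -> (-36,0) [heading=180, draw]
BK 18: (-36,0) -> (-18,0) [heading=180, draw]
LT 150: heading 180 -> 330
Final: pos=(-18,0), heading=330, 3 segment(s) drawn

Start position: (0, 0)
Final position: (-18, 0)
Distance = 18; >= 1e-6 -> NOT closed

Answer: no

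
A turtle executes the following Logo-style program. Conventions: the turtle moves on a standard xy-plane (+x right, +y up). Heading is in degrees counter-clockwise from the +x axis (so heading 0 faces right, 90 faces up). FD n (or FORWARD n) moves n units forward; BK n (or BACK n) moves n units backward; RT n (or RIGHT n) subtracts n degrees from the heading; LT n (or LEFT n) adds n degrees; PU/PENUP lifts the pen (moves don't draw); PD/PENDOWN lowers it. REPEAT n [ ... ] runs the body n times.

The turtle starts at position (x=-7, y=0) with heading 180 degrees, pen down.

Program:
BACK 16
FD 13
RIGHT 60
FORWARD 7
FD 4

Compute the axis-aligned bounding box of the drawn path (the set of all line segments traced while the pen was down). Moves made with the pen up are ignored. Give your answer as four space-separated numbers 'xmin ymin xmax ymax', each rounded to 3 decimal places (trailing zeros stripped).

Executing turtle program step by step:
Start: pos=(-7,0), heading=180, pen down
BK 16: (-7,0) -> (9,0) [heading=180, draw]
FD 13: (9,0) -> (-4,0) [heading=180, draw]
RT 60: heading 180 -> 120
FD 7: (-4,0) -> (-7.5,6.062) [heading=120, draw]
FD 4: (-7.5,6.062) -> (-9.5,9.526) [heading=120, draw]
Final: pos=(-9.5,9.526), heading=120, 4 segment(s) drawn

Segment endpoints: x in {-9.5, -7.5, -7, -4, 9}, y in {0, 0, 0, 6.062, 9.526}
xmin=-9.5, ymin=0, xmax=9, ymax=9.526

Answer: -9.5 0 9 9.526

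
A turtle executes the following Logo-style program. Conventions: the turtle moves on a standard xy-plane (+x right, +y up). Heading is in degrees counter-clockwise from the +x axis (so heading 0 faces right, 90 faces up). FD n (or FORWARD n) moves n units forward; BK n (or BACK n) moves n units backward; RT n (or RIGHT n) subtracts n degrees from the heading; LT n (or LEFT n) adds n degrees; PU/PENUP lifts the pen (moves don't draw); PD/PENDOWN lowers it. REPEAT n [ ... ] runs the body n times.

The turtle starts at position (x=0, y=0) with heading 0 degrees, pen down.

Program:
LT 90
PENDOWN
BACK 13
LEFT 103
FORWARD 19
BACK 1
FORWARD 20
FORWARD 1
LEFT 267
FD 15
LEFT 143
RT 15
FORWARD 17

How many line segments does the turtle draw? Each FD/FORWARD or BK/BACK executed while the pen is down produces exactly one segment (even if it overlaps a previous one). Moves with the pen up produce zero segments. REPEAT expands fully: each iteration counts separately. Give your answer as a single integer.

Executing turtle program step by step:
Start: pos=(0,0), heading=0, pen down
LT 90: heading 0 -> 90
PD: pen down
BK 13: (0,0) -> (0,-13) [heading=90, draw]
LT 103: heading 90 -> 193
FD 19: (0,-13) -> (-18.513,-17.274) [heading=193, draw]
BK 1: (-18.513,-17.274) -> (-17.539,-17.049) [heading=193, draw]
FD 20: (-17.539,-17.049) -> (-37.026,-21.548) [heading=193, draw]
FD 1: (-37.026,-21.548) -> (-38,-21.773) [heading=193, draw]
LT 267: heading 193 -> 100
FD 15: (-38,-21.773) -> (-40.605,-7.001) [heading=100, draw]
LT 143: heading 100 -> 243
RT 15: heading 243 -> 228
FD 17: (-40.605,-7.001) -> (-51.98,-19.634) [heading=228, draw]
Final: pos=(-51.98,-19.634), heading=228, 7 segment(s) drawn
Segments drawn: 7

Answer: 7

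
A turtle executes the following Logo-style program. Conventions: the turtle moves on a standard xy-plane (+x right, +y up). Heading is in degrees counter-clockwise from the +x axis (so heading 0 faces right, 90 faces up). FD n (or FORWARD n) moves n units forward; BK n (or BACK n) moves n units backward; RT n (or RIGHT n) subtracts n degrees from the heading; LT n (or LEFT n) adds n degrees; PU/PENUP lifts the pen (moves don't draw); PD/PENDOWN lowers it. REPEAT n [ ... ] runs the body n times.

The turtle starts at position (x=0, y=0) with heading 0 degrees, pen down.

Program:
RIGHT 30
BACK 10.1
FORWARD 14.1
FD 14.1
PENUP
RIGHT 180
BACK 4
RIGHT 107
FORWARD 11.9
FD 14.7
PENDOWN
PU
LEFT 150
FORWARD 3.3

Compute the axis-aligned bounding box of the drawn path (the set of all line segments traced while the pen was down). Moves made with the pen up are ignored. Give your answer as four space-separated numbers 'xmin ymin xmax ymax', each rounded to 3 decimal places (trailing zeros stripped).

Executing turtle program step by step:
Start: pos=(0,0), heading=0, pen down
RT 30: heading 0 -> 330
BK 10.1: (0,0) -> (-8.747,5.05) [heading=330, draw]
FD 14.1: (-8.747,5.05) -> (3.464,-2) [heading=330, draw]
FD 14.1: (3.464,-2) -> (15.675,-9.05) [heading=330, draw]
PU: pen up
RT 180: heading 330 -> 150
BK 4: (15.675,-9.05) -> (19.139,-11.05) [heading=150, move]
RT 107: heading 150 -> 43
FD 11.9: (19.139,-11.05) -> (27.842,-2.934) [heading=43, move]
FD 14.7: (27.842,-2.934) -> (38.593,7.091) [heading=43, move]
PD: pen down
PU: pen up
LT 150: heading 43 -> 193
FD 3.3: (38.593,7.091) -> (35.378,6.349) [heading=193, move]
Final: pos=(35.378,6.349), heading=193, 3 segment(s) drawn

Segment endpoints: x in {-8.747, 0, 3.464, 15.675}, y in {-9.05, -2, 0, 5.05}
xmin=-8.747, ymin=-9.05, xmax=15.675, ymax=5.05

Answer: -8.747 -9.05 15.675 5.05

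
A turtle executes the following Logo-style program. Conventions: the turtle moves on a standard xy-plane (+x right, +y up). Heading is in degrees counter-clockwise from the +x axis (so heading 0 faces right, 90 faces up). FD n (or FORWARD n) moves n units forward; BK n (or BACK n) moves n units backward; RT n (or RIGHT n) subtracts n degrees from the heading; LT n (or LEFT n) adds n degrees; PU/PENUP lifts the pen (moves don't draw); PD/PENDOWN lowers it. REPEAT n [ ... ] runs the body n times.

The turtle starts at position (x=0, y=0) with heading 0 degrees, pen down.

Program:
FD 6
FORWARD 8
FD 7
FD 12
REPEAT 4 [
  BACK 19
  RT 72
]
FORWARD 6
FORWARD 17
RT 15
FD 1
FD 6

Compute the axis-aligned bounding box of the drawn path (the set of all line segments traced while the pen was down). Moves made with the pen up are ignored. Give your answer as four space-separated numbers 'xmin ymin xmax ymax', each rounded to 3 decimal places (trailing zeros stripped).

Answer: 0 0 49.791 45.815

Derivation:
Executing turtle program step by step:
Start: pos=(0,0), heading=0, pen down
FD 6: (0,0) -> (6,0) [heading=0, draw]
FD 8: (6,0) -> (14,0) [heading=0, draw]
FD 7: (14,0) -> (21,0) [heading=0, draw]
FD 12: (21,0) -> (33,0) [heading=0, draw]
REPEAT 4 [
  -- iteration 1/4 --
  BK 19: (33,0) -> (14,0) [heading=0, draw]
  RT 72: heading 0 -> 288
  -- iteration 2/4 --
  BK 19: (14,0) -> (8.129,18.07) [heading=288, draw]
  RT 72: heading 288 -> 216
  -- iteration 3/4 --
  BK 19: (8.129,18.07) -> (23.5,29.238) [heading=216, draw]
  RT 72: heading 216 -> 144
  -- iteration 4/4 --
  BK 19: (23.5,29.238) -> (38.871,18.07) [heading=144, draw]
  RT 72: heading 144 -> 72
]
FD 6: (38.871,18.07) -> (40.725,23.776) [heading=72, draw]
FD 17: (40.725,23.776) -> (45.979,39.944) [heading=72, draw]
RT 15: heading 72 -> 57
FD 1: (45.979,39.944) -> (46.523,40.783) [heading=57, draw]
FD 6: (46.523,40.783) -> (49.791,45.815) [heading=57, draw]
Final: pos=(49.791,45.815), heading=57, 12 segment(s) drawn

Segment endpoints: x in {0, 6, 8.129, 14, 21, 23.5, 33, 38.871, 40.725, 45.979, 46.523, 49.791}, y in {0, 18.07, 18.07, 23.776, 29.238, 39.944, 40.783, 45.815}
xmin=0, ymin=0, xmax=49.791, ymax=45.815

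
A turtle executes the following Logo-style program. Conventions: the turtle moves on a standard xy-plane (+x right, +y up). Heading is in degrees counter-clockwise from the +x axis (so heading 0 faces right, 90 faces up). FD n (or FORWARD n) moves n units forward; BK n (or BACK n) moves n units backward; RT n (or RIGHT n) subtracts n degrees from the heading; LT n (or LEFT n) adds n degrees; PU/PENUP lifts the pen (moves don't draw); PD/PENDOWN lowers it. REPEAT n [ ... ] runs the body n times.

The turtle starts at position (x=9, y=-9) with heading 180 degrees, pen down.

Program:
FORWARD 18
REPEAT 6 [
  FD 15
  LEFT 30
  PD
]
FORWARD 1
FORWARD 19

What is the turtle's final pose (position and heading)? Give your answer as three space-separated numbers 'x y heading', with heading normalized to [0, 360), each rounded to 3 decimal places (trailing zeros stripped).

Answer: -4 -64.981 0

Derivation:
Executing turtle program step by step:
Start: pos=(9,-9), heading=180, pen down
FD 18: (9,-9) -> (-9,-9) [heading=180, draw]
REPEAT 6 [
  -- iteration 1/6 --
  FD 15: (-9,-9) -> (-24,-9) [heading=180, draw]
  LT 30: heading 180 -> 210
  PD: pen down
  -- iteration 2/6 --
  FD 15: (-24,-9) -> (-36.99,-16.5) [heading=210, draw]
  LT 30: heading 210 -> 240
  PD: pen down
  -- iteration 3/6 --
  FD 15: (-36.99,-16.5) -> (-44.49,-29.49) [heading=240, draw]
  LT 30: heading 240 -> 270
  PD: pen down
  -- iteration 4/6 --
  FD 15: (-44.49,-29.49) -> (-44.49,-44.49) [heading=270, draw]
  LT 30: heading 270 -> 300
  PD: pen down
  -- iteration 5/6 --
  FD 15: (-44.49,-44.49) -> (-36.99,-57.481) [heading=300, draw]
  LT 30: heading 300 -> 330
  PD: pen down
  -- iteration 6/6 --
  FD 15: (-36.99,-57.481) -> (-24,-64.981) [heading=330, draw]
  LT 30: heading 330 -> 0
  PD: pen down
]
FD 1: (-24,-64.981) -> (-23,-64.981) [heading=0, draw]
FD 19: (-23,-64.981) -> (-4,-64.981) [heading=0, draw]
Final: pos=(-4,-64.981), heading=0, 9 segment(s) drawn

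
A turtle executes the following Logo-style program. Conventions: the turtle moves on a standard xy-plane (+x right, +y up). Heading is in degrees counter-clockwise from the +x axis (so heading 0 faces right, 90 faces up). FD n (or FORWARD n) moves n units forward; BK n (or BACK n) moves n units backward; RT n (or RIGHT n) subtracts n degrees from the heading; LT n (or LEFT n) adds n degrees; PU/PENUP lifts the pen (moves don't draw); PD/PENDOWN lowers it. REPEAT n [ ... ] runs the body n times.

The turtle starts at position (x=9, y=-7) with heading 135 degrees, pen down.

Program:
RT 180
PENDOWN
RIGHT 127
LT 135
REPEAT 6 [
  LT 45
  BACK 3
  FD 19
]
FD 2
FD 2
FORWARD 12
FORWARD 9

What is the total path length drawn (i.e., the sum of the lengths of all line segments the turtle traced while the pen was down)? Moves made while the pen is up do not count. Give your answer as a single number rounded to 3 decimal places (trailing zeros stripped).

Answer: 157

Derivation:
Executing turtle program step by step:
Start: pos=(9,-7), heading=135, pen down
RT 180: heading 135 -> 315
PD: pen down
RT 127: heading 315 -> 188
LT 135: heading 188 -> 323
REPEAT 6 [
  -- iteration 1/6 --
  LT 45: heading 323 -> 8
  BK 3: (9,-7) -> (6.029,-7.418) [heading=8, draw]
  FD 19: (6.029,-7.418) -> (24.844,-4.773) [heading=8, draw]
  -- iteration 2/6 --
  LT 45: heading 8 -> 53
  BK 3: (24.844,-4.773) -> (23.039,-7.169) [heading=53, draw]
  FD 19: (23.039,-7.169) -> (34.473,8.005) [heading=53, draw]
  -- iteration 3/6 --
  LT 45: heading 53 -> 98
  BK 3: (34.473,8.005) -> (34.891,5.034) [heading=98, draw]
  FD 19: (34.891,5.034) -> (32.247,23.849) [heading=98, draw]
  -- iteration 4/6 --
  LT 45: heading 98 -> 143
  BK 3: (32.247,23.849) -> (34.642,22.044) [heading=143, draw]
  FD 19: (34.642,22.044) -> (19.468,33.478) [heading=143, draw]
  -- iteration 5/6 --
  LT 45: heading 143 -> 188
  BK 3: (19.468,33.478) -> (22.439,33.896) [heading=188, draw]
  FD 19: (22.439,33.896) -> (3.624,31.251) [heading=188, draw]
  -- iteration 6/6 --
  LT 45: heading 188 -> 233
  BK 3: (3.624,31.251) -> (5.43,33.647) [heading=233, draw]
  FD 19: (5.43,33.647) -> (-6.005,18.473) [heading=233, draw]
]
FD 2: (-6.005,18.473) -> (-7.209,16.876) [heading=233, draw]
FD 2: (-7.209,16.876) -> (-8.412,15.279) [heading=233, draw]
FD 12: (-8.412,15.279) -> (-15.634,5.695) [heading=233, draw]
FD 9: (-15.634,5.695) -> (-21.05,-1.493) [heading=233, draw]
Final: pos=(-21.05,-1.493), heading=233, 16 segment(s) drawn

Segment lengths:
  seg 1: (9,-7) -> (6.029,-7.418), length = 3
  seg 2: (6.029,-7.418) -> (24.844,-4.773), length = 19
  seg 3: (24.844,-4.773) -> (23.039,-7.169), length = 3
  seg 4: (23.039,-7.169) -> (34.473,8.005), length = 19
  seg 5: (34.473,8.005) -> (34.891,5.034), length = 3
  seg 6: (34.891,5.034) -> (32.247,23.849), length = 19
  seg 7: (32.247,23.849) -> (34.642,22.044), length = 3
  seg 8: (34.642,22.044) -> (19.468,33.478), length = 19
  seg 9: (19.468,33.478) -> (22.439,33.896), length = 3
  seg 10: (22.439,33.896) -> (3.624,31.251), length = 19
  seg 11: (3.624,31.251) -> (5.43,33.647), length = 3
  seg 12: (5.43,33.647) -> (-6.005,18.473), length = 19
  seg 13: (-6.005,18.473) -> (-7.209,16.876), length = 2
  seg 14: (-7.209,16.876) -> (-8.412,15.279), length = 2
  seg 15: (-8.412,15.279) -> (-15.634,5.695), length = 12
  seg 16: (-15.634,5.695) -> (-21.05,-1.493), length = 9
Total = 157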